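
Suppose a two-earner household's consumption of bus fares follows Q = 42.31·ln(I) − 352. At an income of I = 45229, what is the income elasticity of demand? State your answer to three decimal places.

0.417

At I = 45229: Q = 101.542.
dQ/dI = 42.31/I = 0.000935462 at this income.
η = (dQ/dI)·(I/Q) = 0.000935462 × (45229/101.542) = 0.417.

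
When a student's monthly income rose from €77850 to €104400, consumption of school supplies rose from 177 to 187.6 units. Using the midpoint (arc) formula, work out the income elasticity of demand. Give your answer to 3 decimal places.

ΔQ = 187.6 − 177 = 10.6; midpoint Q̄ = (177 + 187.6)/2 = 182.3.
ΔI = 104400 − 77850 = 26550; midpoint Ī = (77850 + 104400)/2 = 91125.
η = (ΔQ/Q̄) ÷ (ΔI/Ī) = (10.6/182.3) ÷ (26550/91125) = 0.200.

0.200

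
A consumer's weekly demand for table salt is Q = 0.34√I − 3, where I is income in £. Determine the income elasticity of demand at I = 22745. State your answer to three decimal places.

0.531

At I = 22745: Q = 48.277.
dQ/dI = 0.34/(2√I) = 0.00112721 at this income.
η = (dQ/dI)·(I/Q) = 0.00112721 × (22745/48.277) = 0.531.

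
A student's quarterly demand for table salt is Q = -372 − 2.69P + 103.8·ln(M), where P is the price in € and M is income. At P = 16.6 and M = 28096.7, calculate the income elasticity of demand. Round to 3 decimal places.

0.161

At P = 16.6, M = 28096.7: Q = 646.612.
Holding P constant, ∂Q/∂M = 103.8/M = 0.00369438.
η_M = (∂Q/∂M)·(M/Q) = 0.00369438 × (28096.7/646.612) = 0.161.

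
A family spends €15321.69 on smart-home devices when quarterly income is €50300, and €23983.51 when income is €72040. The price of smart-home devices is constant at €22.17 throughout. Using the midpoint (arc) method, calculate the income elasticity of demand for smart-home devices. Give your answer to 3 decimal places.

With a constant price, Q₁ = 15321.69/22.17 = 691.100 and Q₂ = 23983.51/22.17 = 1081.800 (equivalently, work directly with expenditure since P cancels).
Midpoint %ΔQ = (23983.51 − 15321.69)/19652.60 = 0.44075; midpoint %ΔI = (72040 − 50300)/61170 = 0.35540.
η = 0.44075 / 0.35540 = 1.240.

1.240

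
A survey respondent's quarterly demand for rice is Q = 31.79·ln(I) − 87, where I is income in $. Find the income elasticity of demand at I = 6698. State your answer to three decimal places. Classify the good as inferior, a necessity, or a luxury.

At I = 6698: Q = 193.056.
dQ/dI = 31.79/I = 0.00474619 at this income.
η = (dQ/dI)·(I/Q) = 0.00474619 × (6698/193.056) = 0.165.
Since 0 < η < 1, the good is a necessity.

0.165 (necessity)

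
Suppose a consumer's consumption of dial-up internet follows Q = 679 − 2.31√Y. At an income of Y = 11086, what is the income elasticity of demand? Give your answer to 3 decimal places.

At Y = 11086: Q = 435.780.
dQ/dY = -2.31/(2√Y) = -0.0109697 at this income.
η = (dQ/dY)·(Y/Q) = -0.0109697 × (11086/435.780) = -0.279.

-0.279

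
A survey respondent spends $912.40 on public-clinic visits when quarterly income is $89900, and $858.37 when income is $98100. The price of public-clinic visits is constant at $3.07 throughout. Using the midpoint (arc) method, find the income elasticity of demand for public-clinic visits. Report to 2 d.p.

With a constant price, Q₁ = 912.40/3.07 = 297.199 and Q₂ = 858.37/3.07 = 279.599 (equivalently, work directly with expenditure since P cancels).
Midpoint %ΔQ = (858.37 − 912.40)/885.39 = -0.06102; midpoint %ΔI = (98100 − 89900)/94000 = 0.08723.
η = -0.06102 / 0.08723 = -0.70.

-0.70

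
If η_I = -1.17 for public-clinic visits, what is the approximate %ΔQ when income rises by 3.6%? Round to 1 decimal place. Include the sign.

%ΔQ ≈ η × %ΔI = -1.17 × 3.6% = -4.2%.

-4.2%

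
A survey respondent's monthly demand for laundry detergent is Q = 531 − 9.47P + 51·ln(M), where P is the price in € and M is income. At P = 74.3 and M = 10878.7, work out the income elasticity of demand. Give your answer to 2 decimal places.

At P = 74.3, M = 10878.7: Q = 301.402.
Holding P constant, ∂Q/∂M = 51/M = 0.00468806.
η_M = (∂Q/∂M)·(M/Q) = 0.00468806 × (10878.7/301.402) = 0.17.

0.17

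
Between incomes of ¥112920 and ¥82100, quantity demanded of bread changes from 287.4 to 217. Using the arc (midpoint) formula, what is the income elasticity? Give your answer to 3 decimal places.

0.883

ΔQ = 217 − 287.4 = -70.4; midpoint Q̄ = (287.4 + 217)/2 = 252.2.
ΔI = 82100 − 112920 = -30820; midpoint Ī = (112920 + 82100)/2 = 97510.
η = (ΔQ/Q̄) ÷ (ΔI/Ī) = (-70.4/252.2) ÷ (-30820/97510) = 0.883.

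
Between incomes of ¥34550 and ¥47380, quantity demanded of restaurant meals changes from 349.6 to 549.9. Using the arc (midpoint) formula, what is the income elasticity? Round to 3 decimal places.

ΔQ = 549.9 − 349.6 = 200.3; midpoint Q̄ = (349.6 + 549.9)/2 = 449.75.
ΔI = 47380 − 34550 = 12830; midpoint Ī = (34550 + 47380)/2 = 40965.
η = (ΔQ/Q̄) ÷ (ΔI/Ī) = (200.3/449.75) ÷ (12830/40965) = 1.422.

1.422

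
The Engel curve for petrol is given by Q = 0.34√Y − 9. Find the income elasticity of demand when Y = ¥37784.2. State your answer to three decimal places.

0.579

At Y = 37784.2: Q = 57.090.
dQ/dY = 0.34/(2√Y) = 0.000874568 at this income.
η = (dQ/dY)·(Y/Q) = 0.000874568 × (37784.2/57.090) = 0.579.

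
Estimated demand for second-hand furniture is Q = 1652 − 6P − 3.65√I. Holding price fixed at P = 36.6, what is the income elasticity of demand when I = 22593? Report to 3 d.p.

-0.310

At P = 36.6, I = 22593: Q = 883.770.
Holding P constant, ∂Q/∂I = -3.65/(2√I) = -0.0121416.
η_I = (∂Q/∂I)·(I/Q) = -0.0121416 × (22593/883.770) = -0.310.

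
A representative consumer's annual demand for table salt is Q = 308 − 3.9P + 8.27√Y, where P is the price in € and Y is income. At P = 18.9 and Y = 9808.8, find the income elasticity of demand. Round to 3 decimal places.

0.389

At P = 18.9, Y = 9808.8: Q = 1053.346.
Holding P constant, ∂Q/∂Y = 8.27/(2√Y) = 0.0417511.
η_Y = (∂Q/∂Y)·(Y/Q) = 0.0417511 × (9808.8/1053.346) = 0.389.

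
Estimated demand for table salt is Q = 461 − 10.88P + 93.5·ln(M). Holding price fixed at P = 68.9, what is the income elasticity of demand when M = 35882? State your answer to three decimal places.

0.135

At P = 68.9, M = 35882: Q = 691.995.
Holding P constant, ∂Q/∂M = 93.5/M = 0.00260576.
η_M = (∂Q/∂M)·(M/Q) = 0.00260576 × (35882/691.995) = 0.135.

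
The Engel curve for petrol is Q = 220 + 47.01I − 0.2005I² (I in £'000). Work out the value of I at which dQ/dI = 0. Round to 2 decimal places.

dQ/dI = 47.01 − 0.401I.
The good is inferior where dQ/dI < 0. Setting dQ/dI = 0 gives I = 47.01 / 0.401 = 117.23.

117.23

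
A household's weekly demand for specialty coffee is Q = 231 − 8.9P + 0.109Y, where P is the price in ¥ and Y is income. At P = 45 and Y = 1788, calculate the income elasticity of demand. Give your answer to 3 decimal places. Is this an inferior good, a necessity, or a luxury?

At P = 45, Y = 1788: Q = 25.392.
Holding P constant, ∂Q/∂Y = 0.109.
η_Y = (∂Q/∂Y)·(Y/Q) = 0.109 × (1788/25.392) = 7.675.
Since η > 1, this is a luxury.

7.675 (luxury)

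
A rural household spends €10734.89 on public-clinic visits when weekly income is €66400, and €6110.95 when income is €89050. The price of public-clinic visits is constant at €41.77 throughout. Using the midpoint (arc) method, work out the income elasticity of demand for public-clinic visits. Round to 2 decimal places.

With a constant price, Q₁ = 10734.89/41.77 = 257.000 and Q₂ = 6110.95/41.77 = 146.300 (equivalently, work directly with expenditure since P cancels).
Midpoint %ΔQ = (6110.95 − 10734.89)/8422.92 = -0.54897; midpoint %ΔI = (89050 − 66400)/77725 = 0.29141.
η = -0.54897 / 0.29141 = -1.88.

-1.88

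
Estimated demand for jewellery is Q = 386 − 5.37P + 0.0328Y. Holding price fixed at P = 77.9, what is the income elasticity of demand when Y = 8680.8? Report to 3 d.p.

1.128

At P = 77.9, Y = 8680.8: Q = 252.407.
Holding P constant, ∂Q/∂Y = 0.0328.
η_Y = (∂Q/∂Y)·(Y/Q) = 0.0328 × (8680.8/252.407) = 1.128.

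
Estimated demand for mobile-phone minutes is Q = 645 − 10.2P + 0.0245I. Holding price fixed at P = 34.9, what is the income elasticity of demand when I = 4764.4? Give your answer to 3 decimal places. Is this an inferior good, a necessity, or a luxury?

0.288 (necessity)

At P = 34.9, I = 4764.4: Q = 405.748.
Holding P constant, ∂Q/∂I = 0.0245.
η_I = (∂Q/∂I)·(I/Q) = 0.0245 × (4764.4/405.748) = 0.288.
Since 0 < η < 1, this is a necessity.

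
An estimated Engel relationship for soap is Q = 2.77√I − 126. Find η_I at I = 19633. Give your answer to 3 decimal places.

At I = 19633: Q = 262.126.
dQ/dI = 2.77/(2√I) = 0.00988454 at this income.
η = (dQ/dI)·(I/Q) = 0.00988454 × (19633/262.126) = 0.740.

0.740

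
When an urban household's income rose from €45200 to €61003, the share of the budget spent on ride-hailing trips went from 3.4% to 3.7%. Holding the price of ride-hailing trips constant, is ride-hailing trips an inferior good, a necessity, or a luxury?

The budget share rises as income rises, so η > 1.

luxury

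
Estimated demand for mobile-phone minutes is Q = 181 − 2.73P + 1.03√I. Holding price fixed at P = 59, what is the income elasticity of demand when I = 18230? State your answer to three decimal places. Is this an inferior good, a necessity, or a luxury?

At P = 59, I = 18230: Q = 158.999.
Holding P constant, ∂Q/∂I = 1.03/(2√I) = 0.00381429.
η_I = (∂Q/∂I)·(I/Q) = 0.00381429 × (18230/158.999) = 0.437.
Since 0 < η < 1, this is a necessity.

0.437 (necessity)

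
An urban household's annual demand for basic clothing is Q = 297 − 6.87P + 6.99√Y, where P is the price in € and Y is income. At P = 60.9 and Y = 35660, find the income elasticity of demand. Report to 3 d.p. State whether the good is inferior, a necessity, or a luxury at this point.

At P = 60.9, Y = 35660: Q = 1198.599.
Holding P constant, ∂Q/∂Y = 6.99/(2√Y) = 0.0185079.
η_Y = (∂Q/∂Y)·(Y/Q) = 0.0185079 × (35660/1198.599) = 0.551.
Since 0 < η < 1, this is a necessity.

0.551 (necessity)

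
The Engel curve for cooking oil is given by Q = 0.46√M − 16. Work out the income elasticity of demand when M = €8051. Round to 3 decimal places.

At M = 8051: Q = 25.275.
dQ/dM = 0.46/(2√M) = 0.00256332 at this income.
η = (dQ/dM)·(M/Q) = 0.00256332 × (8051/25.275) = 0.817.

0.817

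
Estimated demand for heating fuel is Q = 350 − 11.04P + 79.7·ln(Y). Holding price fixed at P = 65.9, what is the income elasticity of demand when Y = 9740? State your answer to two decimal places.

0.22

At P = 65.9, Y = 9740: Q = 354.429.
Holding P constant, ∂Q/∂Y = 79.7/Y = 0.00818275.
η_Y = (∂Q/∂Y)·(Y/Q) = 0.00818275 × (9740/354.429) = 0.22.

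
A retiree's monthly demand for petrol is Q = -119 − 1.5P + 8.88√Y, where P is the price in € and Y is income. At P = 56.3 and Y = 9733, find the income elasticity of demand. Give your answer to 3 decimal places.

At P = 56.3, Y = 9733: Q = 672.615.
Holding P constant, ∂Q/∂Y = 8.88/(2√Y) = 0.0450049.
η_Y = (∂Q/∂Y)·(Y/Q) = 0.0450049 × (9733/672.615) = 0.651.

0.651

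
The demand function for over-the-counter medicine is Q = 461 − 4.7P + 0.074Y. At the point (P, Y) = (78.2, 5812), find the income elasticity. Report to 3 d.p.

0.821

At P = 78.2, Y = 5812: Q = 523.548.
Holding P constant, ∂Q/∂Y = 0.074.
η_Y = (∂Q/∂Y)·(Y/Q) = 0.074 × (5812/523.548) = 0.821.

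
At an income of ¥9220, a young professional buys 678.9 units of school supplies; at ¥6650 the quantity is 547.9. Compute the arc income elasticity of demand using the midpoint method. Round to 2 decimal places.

ΔQ = 547.9 − 678.9 = -131; midpoint Q̄ = (678.9 + 547.9)/2 = 613.4.
ΔI = 6650 − 9220 = -2570; midpoint Ī = (9220 + 6650)/2 = 7935.
η = (ΔQ/Q̄) ÷ (ΔI/Ī) = (-131/613.4) ÷ (-2570/7935) = 0.66.

0.66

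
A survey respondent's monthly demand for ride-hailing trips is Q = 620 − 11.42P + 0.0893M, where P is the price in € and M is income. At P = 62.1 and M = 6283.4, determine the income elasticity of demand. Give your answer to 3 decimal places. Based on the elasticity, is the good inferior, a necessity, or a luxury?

At P = 62.1, M = 6283.4: Q = 471.926.
Holding P constant, ∂Q/∂M = 0.0893.
η_M = (∂Q/∂M)·(M/Q) = 0.0893 × (6283.4/471.926) = 1.189.
Since η > 1, this is a luxury.

1.189 (luxury)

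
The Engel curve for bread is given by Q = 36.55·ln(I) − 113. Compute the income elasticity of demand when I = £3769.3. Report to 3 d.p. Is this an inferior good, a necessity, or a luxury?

0.194 (necessity)

At I = 3769.3: Q = 187.976.
dQ/dI = 36.55/I = 0.00969676 at this income.
η = (dQ/dI)·(I/Q) = 0.00969676 × (3769.3/187.976) = 0.194.
Since 0 < η < 1, the good is a necessity.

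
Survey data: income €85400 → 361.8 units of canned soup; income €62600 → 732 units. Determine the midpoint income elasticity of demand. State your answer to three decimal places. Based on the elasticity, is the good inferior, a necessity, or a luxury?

ΔQ = 732 − 361.8 = 370.2; midpoint Q̄ = (361.8 + 732)/2 = 546.9.
ΔI = 62600 − 85400 = -22800; midpoint Ī = (85400 + 62600)/2 = 74000.
η = (ΔQ/Q̄) ÷ (ΔI/Ī) = (370.2/546.9) ÷ (-22800/74000) = -2.197.
η < 0 ⇒ inferior good.

-2.197 (inferior good)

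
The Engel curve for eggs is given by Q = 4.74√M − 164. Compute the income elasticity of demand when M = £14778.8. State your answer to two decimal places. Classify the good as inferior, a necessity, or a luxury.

0.70 (necessity)

At M = 14778.8: Q = 412.233.
dQ/dM = 4.74/(2√M) = 0.0194952 at this income.
η = (dQ/dM)·(M/Q) = 0.0194952 × (14778.8/412.233) = 0.70.
Since 0 < η < 1, the good is a necessity.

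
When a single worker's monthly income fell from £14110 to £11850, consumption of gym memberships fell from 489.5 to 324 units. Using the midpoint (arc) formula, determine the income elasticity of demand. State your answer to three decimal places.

ΔQ = 324 − 489.5 = -165.5; midpoint Q̄ = (489.5 + 324)/2 = 406.75.
ΔI = 11850 − 14110 = -2260; midpoint Ī = (14110 + 11850)/2 = 12980.
η = (ΔQ/Q̄) ÷ (ΔI/Ī) = (-165.5/406.75) ÷ (-2260/12980) = 2.337.

2.337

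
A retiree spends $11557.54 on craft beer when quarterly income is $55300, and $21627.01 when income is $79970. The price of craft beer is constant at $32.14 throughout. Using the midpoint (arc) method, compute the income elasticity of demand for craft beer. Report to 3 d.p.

1.664

With a constant price, Q₁ = 11557.54/32.14 = 359.600 and Q₂ = 21627.01/32.14 = 672.900 (equivalently, work directly with expenditure since P cancels).
Midpoint %ΔQ = (21627.01 − 11557.54)/16592.28 = 0.60688; midpoint %ΔI = (79970 − 55300)/67635 = 0.36475.
η = 0.60688 / 0.36475 = 1.664.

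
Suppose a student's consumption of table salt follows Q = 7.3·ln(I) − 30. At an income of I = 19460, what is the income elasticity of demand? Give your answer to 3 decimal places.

0.173

At I = 19460: Q = 42.096.
dQ/dI = 7.3/I = 0.000375128 at this income.
η = (dQ/dI)·(I/Q) = 0.000375128 × (19460/42.096) = 0.173.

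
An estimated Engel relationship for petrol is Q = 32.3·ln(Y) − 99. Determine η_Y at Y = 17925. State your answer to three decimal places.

At Y = 17925: Q = 217.345.
dQ/dY = 32.3/Y = 0.00180195 at this income.
η = (dQ/dY)·(Y/Q) = 0.00180195 × (17925/217.345) = 0.149.

0.149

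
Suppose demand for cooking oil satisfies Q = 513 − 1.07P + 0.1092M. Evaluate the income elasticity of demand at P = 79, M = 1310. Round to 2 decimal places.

At P = 79, M = 1310: Q = 571.522.
Holding P constant, ∂Q/∂M = 0.1092.
η_M = (∂Q/∂M)·(M/Q) = 0.1092 × (1310/571.522) = 0.25.

0.25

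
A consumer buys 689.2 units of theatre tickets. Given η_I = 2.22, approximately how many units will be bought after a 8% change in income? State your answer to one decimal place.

%ΔQ ≈ η × %ΔI = 2.22 × 8% = 17.76%.
New Q ≈ 689.2 × (1 + 0.1776) = 811.6.

811.6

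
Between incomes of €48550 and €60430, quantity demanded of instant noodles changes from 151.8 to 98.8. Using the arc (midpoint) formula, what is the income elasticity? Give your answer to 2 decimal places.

-1.94

ΔQ = 98.8 − 151.8 = -53; midpoint Q̄ = (151.8 + 98.8)/2 = 125.3.
ΔI = 60430 − 48550 = 11880; midpoint Ī = (48550 + 60430)/2 = 54490.
η = (ΔQ/Q̄) ÷ (ΔI/Ī) = (-53/125.3) ÷ (11880/54490) = -1.94.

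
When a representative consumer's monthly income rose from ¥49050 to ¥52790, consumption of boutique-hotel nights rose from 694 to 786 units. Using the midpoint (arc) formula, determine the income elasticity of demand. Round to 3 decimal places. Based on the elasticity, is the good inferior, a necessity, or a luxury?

ΔQ = 786 − 694 = 92; midpoint Q̄ = (694 + 786)/2 = 740.
ΔI = 52790 − 49050 = 3740; midpoint Ī = (49050 + 52790)/2 = 50920.
η = (ΔQ/Q̄) ÷ (ΔI/Ī) = (92/740) ÷ (3740/50920) = 1.693.
η > 1 ⇒ luxury.

1.693 (luxury)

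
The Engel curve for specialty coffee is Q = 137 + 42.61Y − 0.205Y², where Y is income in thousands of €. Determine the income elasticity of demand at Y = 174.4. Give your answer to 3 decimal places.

At Y = 174.4: Q = 1333.0352.
dQ/dY = 42.61 − 0.41Y = -28.89400.
η = (dQ/dY)·(Y/Q) = -28.89400 × (174.4/1333.0352) = -3.780.

-3.780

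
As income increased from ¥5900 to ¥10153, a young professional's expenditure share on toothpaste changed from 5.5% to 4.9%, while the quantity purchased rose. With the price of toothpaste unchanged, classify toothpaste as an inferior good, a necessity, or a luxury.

necessity

Quantity rises but the budget share falls as income rises, so 0 < η < 1.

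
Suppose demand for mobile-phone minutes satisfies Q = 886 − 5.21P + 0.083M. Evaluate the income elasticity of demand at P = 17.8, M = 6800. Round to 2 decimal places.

At P = 17.8, M = 6800: Q = 1357.662.
Holding P constant, ∂Q/∂M = 0.083.
η_M = (∂Q/∂M)·(M/Q) = 0.083 × (6800/1357.662) = 0.42.

0.42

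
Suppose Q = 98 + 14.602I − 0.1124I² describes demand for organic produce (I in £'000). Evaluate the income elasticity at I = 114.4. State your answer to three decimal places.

-4.275

At I = 114.4: Q = 297.4495.
dQ/dI = 14.602 − 0.2248I = -11.11512.
η = (dQ/dI)·(I/Q) = -11.11512 × (114.4/297.4495) = -4.275.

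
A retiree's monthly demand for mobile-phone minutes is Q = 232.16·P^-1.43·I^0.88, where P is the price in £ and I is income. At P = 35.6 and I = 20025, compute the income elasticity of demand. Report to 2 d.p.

For a multiplicative demand Q = A·P^α·I^β, the income elasticity is β everywhere.
Here β = 0.88, so η = 0.88.

0.88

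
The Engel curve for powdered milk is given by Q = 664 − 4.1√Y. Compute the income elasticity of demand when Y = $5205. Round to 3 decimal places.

-0.402

At Y = 5205: Q = 368.203.
dQ/dY = -4.1/(2√Y) = -0.0284147 at this income.
η = (dQ/dY)·(Y/Q) = -0.0284147 × (5205/368.203) = -0.402.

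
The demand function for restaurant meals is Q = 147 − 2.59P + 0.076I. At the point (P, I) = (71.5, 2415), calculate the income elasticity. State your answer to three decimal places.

At P = 71.5, I = 2415: Q = 145.355.
Holding P constant, ∂Q/∂I = 0.076.
η_I = (∂Q/∂I)·(I/Q) = 0.076 × (2415/145.355) = 1.263.

1.263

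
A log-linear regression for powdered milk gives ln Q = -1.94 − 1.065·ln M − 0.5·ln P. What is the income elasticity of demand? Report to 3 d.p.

In a log-linear demand, the coefficient on ln M is the income elasticity.
So η = -1.065.

-1.065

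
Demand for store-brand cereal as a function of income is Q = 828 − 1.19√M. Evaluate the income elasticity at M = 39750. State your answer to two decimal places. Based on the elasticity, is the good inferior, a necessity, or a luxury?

At M = 39750: Q = 590.745.
dQ/dM = -1.19/(2√M) = -0.00298434 at this income.
η = (dQ/dM)·(M/Q) = -0.00298434 × (39750/590.745) = -0.20.
Since η < 0, the good is an inferior good.

-0.20 (inferior good)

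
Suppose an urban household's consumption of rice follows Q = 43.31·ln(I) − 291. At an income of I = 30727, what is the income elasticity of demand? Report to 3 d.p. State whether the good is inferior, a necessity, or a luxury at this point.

0.277 (necessity)

At I = 30727: Q = 156.518.
dQ/dI = 43.31/I = 0.00140951 at this income.
η = (dQ/dI)·(I/Q) = 0.00140951 × (30727/156.518) = 0.277.
Since 0 < η < 1, the good is a necessity.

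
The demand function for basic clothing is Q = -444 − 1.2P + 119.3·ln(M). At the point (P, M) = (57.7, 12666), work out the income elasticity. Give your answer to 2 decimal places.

At P = 57.7, M = 12666: Q = 613.749.
Holding P constant, ∂Q/∂M = 119.3/M = 0.00941892.
η_M = (∂Q/∂M)·(M/Q) = 0.00941892 × (12666/613.749) = 0.19.

0.19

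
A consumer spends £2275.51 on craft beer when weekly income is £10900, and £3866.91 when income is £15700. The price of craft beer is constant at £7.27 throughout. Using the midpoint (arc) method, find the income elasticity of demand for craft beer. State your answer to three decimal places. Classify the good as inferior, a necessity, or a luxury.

With a constant price, Q₁ = 2275.51/7.27 = 313.000 and Q₂ = 3866.91/7.27 = 531.900 (equivalently, work directly with expenditure since P cancels).
Midpoint %ΔQ = (3866.91 − 2275.51)/3071.21 = 0.51817; midpoint %ΔI = (15700 − 10900)/13300 = 0.36090.
η = 0.51817 / 0.36090 = 1.436.
η > 1 ⇒ luxury.

1.436 (luxury)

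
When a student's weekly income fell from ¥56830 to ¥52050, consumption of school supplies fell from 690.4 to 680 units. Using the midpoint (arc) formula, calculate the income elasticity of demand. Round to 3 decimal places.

ΔQ = 680 − 690.4 = -10.4; midpoint Q̄ = (690.4 + 680)/2 = 685.2.
ΔI = 52050 − 56830 = -4780; midpoint Ī = (56830 + 52050)/2 = 54440.
η = (ΔQ/Q̄) ÷ (ΔI/Ī) = (-10.4/685.2) ÷ (-4780/54440) = 0.173.

0.173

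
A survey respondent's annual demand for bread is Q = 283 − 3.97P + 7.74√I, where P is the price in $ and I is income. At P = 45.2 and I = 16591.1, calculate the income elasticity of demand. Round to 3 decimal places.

At P = 45.2, I = 16591.1: Q = 1100.518.
Holding P constant, ∂Q/∂I = 7.74/(2√I) = 0.0300451.
η_I = (∂Q/∂I)·(I/Q) = 0.0300451 × (16591.1/1100.518) = 0.453.

0.453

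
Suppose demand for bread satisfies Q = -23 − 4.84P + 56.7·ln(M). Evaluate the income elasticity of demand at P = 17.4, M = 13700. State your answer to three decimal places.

0.131

At P = 17.4, M = 13700: Q = 432.860.
Holding P constant, ∂Q/∂M = 56.7/M = 0.00413869.
η_M = (∂Q/∂M)·(M/Q) = 0.00413869 × (13700/432.860) = 0.131.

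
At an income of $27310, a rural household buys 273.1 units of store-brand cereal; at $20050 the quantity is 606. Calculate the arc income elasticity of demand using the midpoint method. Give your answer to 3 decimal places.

ΔQ = 606 − 273.1 = 332.9; midpoint Q̄ = (273.1 + 606)/2 = 439.55.
ΔI = 20050 − 27310 = -7260; midpoint Ī = (27310 + 20050)/2 = 23680.
η = (ΔQ/Q̄) ÷ (ΔI/Ī) = (332.9/439.55) ÷ (-7260/23680) = -2.470.

-2.470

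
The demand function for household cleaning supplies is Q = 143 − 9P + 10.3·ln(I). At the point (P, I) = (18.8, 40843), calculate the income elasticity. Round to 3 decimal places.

At P = 18.8, I = 40843: Q = 83.160.
Holding P constant, ∂Q/∂I = 10.3/I = 0.000252185.
η_I = (∂Q/∂I)·(I/Q) = 0.000252185 × (40843/83.160) = 0.124.

0.124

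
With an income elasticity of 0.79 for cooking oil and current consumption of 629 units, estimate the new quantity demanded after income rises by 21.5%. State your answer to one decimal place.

735.8

%ΔQ ≈ η × %ΔI = 0.79 × 21.5% = 16.985%.
New Q ≈ 629 × (1 + 0.16985) = 735.8.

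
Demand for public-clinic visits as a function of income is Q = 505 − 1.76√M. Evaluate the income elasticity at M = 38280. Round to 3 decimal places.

-1.072

At M = 38280: Q = 160.651.
dQ/dM = -1.76/(2√M) = -0.00449776 at this income.
η = (dQ/dM)·(M/Q) = -0.00449776 × (38280/160.651) = -1.072.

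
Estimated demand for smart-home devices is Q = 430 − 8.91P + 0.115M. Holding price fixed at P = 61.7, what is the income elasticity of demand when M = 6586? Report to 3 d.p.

1.188

At P = 61.7, M = 6586: Q = 637.643.
Holding P constant, ∂Q/∂M = 0.115.
η_M = (∂Q/∂M)·(M/Q) = 0.115 × (6586/637.643) = 1.188.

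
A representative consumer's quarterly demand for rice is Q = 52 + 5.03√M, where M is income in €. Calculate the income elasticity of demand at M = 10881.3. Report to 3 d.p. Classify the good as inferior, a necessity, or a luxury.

At M = 10881.3: Q = 576.697.
dQ/dM = 5.03/(2√M) = 0.02411 at this income.
η = (dQ/dM)·(M/Q) = 0.02411 × (10881.3/576.697) = 0.455.
Since 0 < η < 1, the good is a necessity.

0.455 (necessity)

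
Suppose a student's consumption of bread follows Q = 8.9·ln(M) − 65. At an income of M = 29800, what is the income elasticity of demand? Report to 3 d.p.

At M = 29800: Q = 26.690.
dQ/dM = 8.9/M = 0.000298658 at this income.
η = (dQ/dM)·(M/Q) = 0.000298658 × (29800/26.690) = 0.333.

0.333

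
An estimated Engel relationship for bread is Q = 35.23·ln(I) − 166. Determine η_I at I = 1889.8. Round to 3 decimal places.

At I = 1889.8: Q = 99.783.
dQ/dI = 35.23/I = 0.0186422 at this income.
η = (dQ/dI)·(I/Q) = 0.0186422 × (1889.8/99.783) = 0.353.

0.353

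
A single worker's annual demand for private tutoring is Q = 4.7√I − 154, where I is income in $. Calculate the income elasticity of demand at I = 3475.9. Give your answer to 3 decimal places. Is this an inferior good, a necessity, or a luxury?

At I = 3475.9: Q = 123.097.
dQ/dI = 4.7/(2√I) = 0.0398597 at this income.
η = (dQ/dI)·(I/Q) = 0.0398597 × (3475.9/123.097) = 1.126.
Since η > 1, the good is a luxury.

1.126 (luxury)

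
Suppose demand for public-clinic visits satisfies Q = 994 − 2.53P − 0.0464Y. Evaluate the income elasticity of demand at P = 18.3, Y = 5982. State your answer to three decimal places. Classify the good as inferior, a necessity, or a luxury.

-0.414 (inferior good)

At P = 18.3, Y = 5982: Q = 670.136.
Holding P constant, ∂Q/∂Y = −0.0464.
η_Y = (∂Q/∂Y)·(Y/Q) = -0.0464 × (5982/670.136) = -0.414.
Since η < 0, this is an inferior good.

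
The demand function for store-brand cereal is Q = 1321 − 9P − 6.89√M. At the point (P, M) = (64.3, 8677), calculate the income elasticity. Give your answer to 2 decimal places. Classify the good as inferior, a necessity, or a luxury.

At P = 64.3, M = 8677: Q = 100.494.
Holding P constant, ∂Q/∂M = -6.89/(2√M) = -0.0369832.
η_M = (∂Q/∂M)·(M/Q) = -0.0369832 × (8677/100.494) = -3.19.
Since η < 0, this is an inferior good.

-3.19 (inferior good)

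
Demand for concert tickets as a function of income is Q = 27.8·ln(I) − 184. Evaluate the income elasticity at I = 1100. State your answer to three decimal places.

At I = 1100: Q = 10.685.
dQ/dI = 27.8/I = 0.0252727 at this income.
η = (dQ/dI)·(I/Q) = 0.0252727 × (1100/10.685) = 2.602.

2.602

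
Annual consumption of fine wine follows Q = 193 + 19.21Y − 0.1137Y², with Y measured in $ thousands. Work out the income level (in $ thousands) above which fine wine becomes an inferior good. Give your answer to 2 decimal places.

dQ/dY = 19.21 − 0.2274Y.
The good is inferior where dQ/dY < 0. Setting dQ/dY = 0 gives Y = 19.21 / 0.2274 = 84.48.

84.48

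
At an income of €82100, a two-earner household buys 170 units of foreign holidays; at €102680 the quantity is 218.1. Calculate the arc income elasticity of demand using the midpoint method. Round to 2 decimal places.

ΔQ = 218.1 − 170 = 48.1; midpoint Q̄ = (170 + 218.1)/2 = 194.05.
ΔI = 102680 − 82100 = 20580; midpoint Ī = (82100 + 102680)/2 = 92390.
η = (ΔQ/Q̄) ÷ (ΔI/Ī) = (48.1/194.05) ÷ (20580/92390) = 1.11.

1.11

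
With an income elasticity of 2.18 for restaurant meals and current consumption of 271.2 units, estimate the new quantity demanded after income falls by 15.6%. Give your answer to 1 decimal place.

%ΔQ ≈ η × %ΔI = 2.18 × (-15.6%) = -34.008%.
New Q ≈ 271.2 × (1 − 0.34008) = 179.0.

179.0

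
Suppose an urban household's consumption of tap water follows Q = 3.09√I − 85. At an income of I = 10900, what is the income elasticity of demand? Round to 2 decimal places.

At I = 10900: Q = 237.605.
dQ/dI = 3.09/(2√I) = 0.0147984 at this income.
η = (dQ/dI)·(I/Q) = 0.0147984 × (10900/237.605) = 0.68.

0.68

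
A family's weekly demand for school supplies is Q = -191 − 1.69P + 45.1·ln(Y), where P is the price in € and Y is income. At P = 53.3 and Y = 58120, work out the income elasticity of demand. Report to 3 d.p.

0.211

At P = 53.3, Y = 58120: Q = 213.682.
Holding P constant, ∂Q/∂Y = 45.1/Y = 0.000775981.
η_Y = (∂Q/∂Y)·(Y/Q) = 0.000775981 × (58120/213.682) = 0.211.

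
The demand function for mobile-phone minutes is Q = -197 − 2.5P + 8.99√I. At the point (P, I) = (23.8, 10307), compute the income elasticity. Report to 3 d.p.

At P = 23.8, I = 10307: Q = 656.195.
Holding P constant, ∂Q/∂I = 8.99/(2√I) = 0.0442755.
η_I = (∂Q/∂I)·(I/Q) = 0.0442755 × (10307/656.195) = 0.695.

0.695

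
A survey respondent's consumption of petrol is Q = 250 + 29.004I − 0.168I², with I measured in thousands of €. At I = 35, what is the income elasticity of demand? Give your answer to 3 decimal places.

At I = 35: Q = 1059.3400.
dQ/dI = 29.004 − 0.336I = 17.24400.
η = (dQ/dI)·(I/Q) = 17.24400 × (35/1059.3400) = 0.570.

0.570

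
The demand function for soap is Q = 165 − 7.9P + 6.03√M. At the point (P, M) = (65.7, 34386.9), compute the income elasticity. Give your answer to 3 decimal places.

At P = 65.7, M = 34386.9: Q = 764.155.
Holding P constant, ∂Q/∂M = 6.03/(2√M) = 0.0162589.
η_M = (∂Q/∂M)·(M/Q) = 0.0162589 × (34386.9/764.155) = 0.732.

0.732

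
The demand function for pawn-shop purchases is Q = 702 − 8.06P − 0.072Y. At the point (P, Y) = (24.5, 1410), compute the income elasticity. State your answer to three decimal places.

-0.252

At P = 24.5, Y = 1410: Q = 403.010.
Holding P constant, ∂Q/∂Y = −0.072.
η_Y = (∂Q/∂Y)·(Y/Q) = -0.072 × (1410/403.010) = -0.252.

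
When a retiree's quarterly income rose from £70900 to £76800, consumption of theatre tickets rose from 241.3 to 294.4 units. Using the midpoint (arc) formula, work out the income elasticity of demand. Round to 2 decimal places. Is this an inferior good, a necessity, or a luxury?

2.48 (luxury)

ΔQ = 294.4 − 241.3 = 53.1; midpoint Q̄ = (241.3 + 294.4)/2 = 267.85.
ΔI = 76800 − 70900 = 5900; midpoint Ī = (70900 + 76800)/2 = 73850.
η = (ΔQ/Q̄) ÷ (ΔI/Ī) = (53.1/267.85) ÷ (5900/73850) = 2.48.
η > 1 ⇒ luxury.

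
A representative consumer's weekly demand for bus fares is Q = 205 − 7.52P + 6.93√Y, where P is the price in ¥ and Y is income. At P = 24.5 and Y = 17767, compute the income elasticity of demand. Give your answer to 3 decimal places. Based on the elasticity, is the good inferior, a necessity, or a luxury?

At P = 24.5, Y = 17767: Q = 944.480.
Holding P constant, ∂Q/∂Y = 6.93/(2√Y) = 0.0259954.
η_Y = (∂Q/∂Y)·(Y/Q) = 0.0259954 × (17767/944.480) = 0.489.
Since 0 < η < 1, this is a necessity.

0.489 (necessity)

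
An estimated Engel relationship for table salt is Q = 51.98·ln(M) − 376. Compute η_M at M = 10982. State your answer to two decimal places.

At M = 10982: Q = 107.623.
dQ/dM = 51.98/M = 0.0047332 at this income.
η = (dQ/dM)·(M/Q) = 0.0047332 × (10982/107.623) = 0.48.

0.48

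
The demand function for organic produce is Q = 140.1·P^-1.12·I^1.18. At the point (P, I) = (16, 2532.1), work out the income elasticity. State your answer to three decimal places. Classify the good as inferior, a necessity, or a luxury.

1.180 (luxury)

For a multiplicative demand Q = A·P^α·I^β, the income elasticity is β everywhere.
Here β = 1.18, so η = 1.180.
Since η > 1, this is a luxury.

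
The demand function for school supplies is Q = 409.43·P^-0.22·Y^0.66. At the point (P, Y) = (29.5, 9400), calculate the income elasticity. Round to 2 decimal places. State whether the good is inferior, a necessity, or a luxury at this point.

0.66 (necessity)

For a multiplicative demand Q = A·P^α·Y^β, the income elasticity is β everywhere.
Here β = 0.66, so η = 0.66.
Since 0 < η < 1, this is a necessity.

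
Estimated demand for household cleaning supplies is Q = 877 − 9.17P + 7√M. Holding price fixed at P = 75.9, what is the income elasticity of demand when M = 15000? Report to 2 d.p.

At P = 75.9, M = 15000: Q = 1038.318.
Holding P constant, ∂Q/∂M = 7/(2√M) = 0.0285774.
η_M = (∂Q/∂M)·(M/Q) = 0.0285774 × (15000/1038.318) = 0.41.

0.41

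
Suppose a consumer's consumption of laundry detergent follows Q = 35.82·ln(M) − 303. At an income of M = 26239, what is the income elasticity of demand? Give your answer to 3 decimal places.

0.583

At M = 26239: Q = 61.469.
dQ/dM = 35.82/M = 0.00136514 at this income.
η = (dQ/dM)·(M/Q) = 0.00136514 × (26239/61.469) = 0.583.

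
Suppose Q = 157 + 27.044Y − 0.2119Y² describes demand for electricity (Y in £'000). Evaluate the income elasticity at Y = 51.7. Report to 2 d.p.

At Y = 51.7: Q = 988.7894.
dQ/dY = 27.044 − 0.4238Y = 5.13354.
η = (dQ/dY)·(Y/Q) = 5.13354 × (51.7/988.7894) = 0.27.

0.27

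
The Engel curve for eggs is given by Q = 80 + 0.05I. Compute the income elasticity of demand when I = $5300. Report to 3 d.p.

0.768

At I = 5300: Q = 345.000.
dQ/dI = 0.05.
η = (dQ/dI)·(I/Q) = 0.05 × (5300/345.000) = 0.768.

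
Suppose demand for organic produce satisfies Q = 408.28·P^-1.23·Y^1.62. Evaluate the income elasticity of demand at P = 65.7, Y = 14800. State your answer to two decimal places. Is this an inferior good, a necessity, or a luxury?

For a multiplicative demand Q = A·P^α·Y^β, the income elasticity is β everywhere.
Here β = 1.62, so η = 1.62.
Since η > 1, this is a luxury.

1.62 (luxury)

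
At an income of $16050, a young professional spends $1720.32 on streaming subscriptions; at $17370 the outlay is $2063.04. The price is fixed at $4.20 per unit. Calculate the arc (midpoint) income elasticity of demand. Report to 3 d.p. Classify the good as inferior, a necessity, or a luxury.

2.293 (luxury)

With a constant price, Q₁ = 1720.32/4.20 = 409.600 and Q₂ = 2063.04/4.20 = 491.200 (equivalently, work directly with expenditure since P cancels).
Midpoint %ΔQ = (2063.04 − 1720.32)/1891.68 = 0.18117; midpoint %ΔI = (17370 − 16050)/16710 = 0.07899.
η = 0.18117 / 0.07899 = 2.293.
η > 1 ⇒ luxury.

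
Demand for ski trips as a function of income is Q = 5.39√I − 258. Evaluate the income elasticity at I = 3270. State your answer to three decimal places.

3.069

At I = 3270: Q = 50.221.
dQ/dI = 5.39/(2√I) = 0.0471286 at this income.
η = (dQ/dI)·(I/Q) = 0.0471286 × (3270/50.221) = 3.069.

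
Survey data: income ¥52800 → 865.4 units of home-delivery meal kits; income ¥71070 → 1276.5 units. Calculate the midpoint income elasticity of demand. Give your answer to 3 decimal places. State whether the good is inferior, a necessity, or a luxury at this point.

ΔQ = 1276.5 − 865.4 = 411.1; midpoint Q̄ = (865.4 + 1276.5)/2 = 1070.95.
ΔI = 71070 − 52800 = 18270; midpoint Ī = (52800 + 71070)/2 = 61935.
η = (ΔQ/Q̄) ÷ (ΔI/Ī) = (411.1/1070.95) ÷ (18270/61935) = 1.301.
η > 1 ⇒ luxury.

1.301 (luxury)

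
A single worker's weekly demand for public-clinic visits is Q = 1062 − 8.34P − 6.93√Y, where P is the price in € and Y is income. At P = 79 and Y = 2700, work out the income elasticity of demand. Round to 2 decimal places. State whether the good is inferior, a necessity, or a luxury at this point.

At P = 79, Y = 2700: Q = 43.047.
Holding P constant, ∂Q/∂Y = -6.93/(2√Y) = -0.066684.
η_Y = (∂Q/∂Y)·(Y/Q) = -0.066684 × (2700/43.047) = -4.18.
Since η < 0, this is an inferior good.

-4.18 (inferior good)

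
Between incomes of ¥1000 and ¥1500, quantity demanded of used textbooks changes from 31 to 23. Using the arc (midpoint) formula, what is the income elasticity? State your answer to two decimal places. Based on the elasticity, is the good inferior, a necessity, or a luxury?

ΔQ = 23 − 31 = -8; midpoint Q̄ = (31 + 23)/2 = 27.
ΔI = 1500 − 1000 = 500; midpoint Ī = (1000 + 1500)/2 = 1250.
η = (ΔQ/Q̄) ÷ (ΔI/Ī) = (-8/27) ÷ (500/1250) = -0.74.
η < 0 ⇒ inferior good.

-0.74 (inferior good)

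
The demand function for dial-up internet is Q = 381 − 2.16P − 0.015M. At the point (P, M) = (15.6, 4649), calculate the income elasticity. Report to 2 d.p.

-0.25

At P = 15.6, M = 4649: Q = 277.569.
Holding P constant, ∂Q/∂M = −0.015.
η_M = (∂Q/∂M)·(M/Q) = -0.015 × (4649/277.569) = -0.25.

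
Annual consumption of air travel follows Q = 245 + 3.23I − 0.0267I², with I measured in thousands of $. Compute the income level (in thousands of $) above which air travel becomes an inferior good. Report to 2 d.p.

60.49

dQ/dI = 3.23 − 0.0534I.
The good is inferior where dQ/dI < 0. Setting dQ/dI = 0 gives I = 3.23 / 0.0534 = 60.49.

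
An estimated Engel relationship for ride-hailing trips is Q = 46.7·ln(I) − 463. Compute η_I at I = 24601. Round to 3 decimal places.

At I = 24601: Q = 9.162.
dQ/dI = 46.7/I = 0.0018983 at this income.
η = (dQ/dI)·(I/Q) = 0.0018983 × (24601/9.162) = 5.097.

5.097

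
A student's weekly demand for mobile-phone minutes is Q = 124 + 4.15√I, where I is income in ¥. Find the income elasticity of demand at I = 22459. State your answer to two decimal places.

At I = 22459: Q = 745.933.
dQ/dI = 4.15/(2√I) = 0.013846 at this income.
η = (dQ/dI)·(I/Q) = 0.013846 × (22459/745.933) = 0.42.

0.42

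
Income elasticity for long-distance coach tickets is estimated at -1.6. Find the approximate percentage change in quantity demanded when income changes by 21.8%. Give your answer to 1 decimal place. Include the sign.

-34.9%

%ΔQ ≈ η × %ΔI = -1.6 × 21.8% = -34.9%.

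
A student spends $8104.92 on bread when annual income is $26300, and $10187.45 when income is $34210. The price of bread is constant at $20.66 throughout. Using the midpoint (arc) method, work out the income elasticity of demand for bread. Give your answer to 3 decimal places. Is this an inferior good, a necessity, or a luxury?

0.871 (necessity)

With a constant price, Q₁ = 8104.92/20.66 = 392.300 and Q₂ = 10187.45/20.66 = 493.100 (equivalently, work directly with expenditure since P cancels).
Midpoint %ΔQ = (10187.45 − 8104.92)/9146.19 = 0.22769; midpoint %ΔI = (34210 − 26300)/30255 = 0.26144.
η = 0.22769 / 0.26144 = 0.871.
0 < η < 1 ⇒ necessity.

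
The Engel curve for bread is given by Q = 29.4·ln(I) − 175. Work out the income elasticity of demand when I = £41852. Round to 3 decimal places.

At I = 41852: Q = 137.872.
dQ/dI = 29.4/I = 0.000702475 at this income.
η = (dQ/dI)·(I/Q) = 0.000702475 × (41852/137.872) = 0.213.

0.213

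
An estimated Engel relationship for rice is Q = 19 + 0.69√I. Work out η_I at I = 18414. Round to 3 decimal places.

At I = 18414: Q = 112.632.
dQ/dI = 0.69/(2√I) = 0.00254241 at this income.
η = (dQ/dI)·(I/Q) = 0.00254241 × (18414/112.632) = 0.416.

0.416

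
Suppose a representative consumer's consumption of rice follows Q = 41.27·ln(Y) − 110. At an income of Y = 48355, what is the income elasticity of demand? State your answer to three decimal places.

At Y = 48355: Q = 335.152.
dQ/dY = 41.27/Y = 0.000853479 at this income.
η = (dQ/dY)·(Y/Q) = 0.000853479 × (48355/335.152) = 0.123.

0.123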